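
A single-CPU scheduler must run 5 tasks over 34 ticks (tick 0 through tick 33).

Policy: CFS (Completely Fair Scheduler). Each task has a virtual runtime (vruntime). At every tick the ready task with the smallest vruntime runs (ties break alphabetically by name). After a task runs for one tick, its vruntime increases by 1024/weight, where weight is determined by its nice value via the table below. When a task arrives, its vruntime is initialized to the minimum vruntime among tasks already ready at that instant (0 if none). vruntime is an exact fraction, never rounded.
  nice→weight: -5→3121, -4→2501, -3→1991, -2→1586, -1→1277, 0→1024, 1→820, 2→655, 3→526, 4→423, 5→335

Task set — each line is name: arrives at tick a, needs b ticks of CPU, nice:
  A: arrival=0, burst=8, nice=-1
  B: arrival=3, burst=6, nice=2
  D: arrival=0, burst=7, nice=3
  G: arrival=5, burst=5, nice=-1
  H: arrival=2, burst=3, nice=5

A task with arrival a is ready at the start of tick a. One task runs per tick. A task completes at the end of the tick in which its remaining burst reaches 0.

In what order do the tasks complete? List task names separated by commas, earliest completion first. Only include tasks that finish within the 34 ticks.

completion order = G, A, H, B, D

t=0: vr[A=0 D=0] → run A
t=1: vr[A=1024/1277 D=0] → run D
t=2: vr[A=1024/1277 D=512/263 H=1024/1277] → run A
t=3: vr[A=2048/1277 B=1024/1277 D=512/263 H=1024/1277] → run B
t=4: vr[A=2048/1277 B=1978368/836435 D=512/263 H=1024/1277] → run H
t=5: vr[A=2048/1277 B=1978368/836435 D=512/263 G=2048/1277 H=1650688/427795] → run A
t=6: vr[A=3072/1277 B=1978368/836435 D=512/263 G=2048/1277 H=1650688/427795] → run G
t=7: vr[A=3072/1277 B=1978368/836435 D=512/263 G=3072/1277 H=1650688/427795] → run D
t=8: vr[A=3072/1277 B=1978368/836435 D=1024/263 G=3072/1277 H=1650688/427795] → run B
t=9: vr[A=3072/1277 B=3286016/836435 D=1024/263 G=3072/1277 H=1650688/427795] → run A
t=10: vr[A=4096/1277 B=3286016/836435 D=1024/263 G=3072/1277 H=1650688/427795] → run G
t=11: vr[A=4096/1277 B=3286016/836435 D=1024/263 G=4096/1277 H=1650688/427795] → run A
t=12: vr[A=5120/1277 B=3286016/836435 D=1024/263 G=4096/1277 H=1650688/427795] → run G
t=13: vr[A=5120/1277 B=3286016/836435 D=1024/263 G=5120/1277 H=1650688/427795] → run H
t=14: vr[A=5120/1277 B=3286016/836435 D=1024/263 G=5120/1277 H=2958336/427795] → run D
t=15: vr[A=5120/1277 B=3286016/836435 D=1536/263 G=5120/1277 H=2958336/427795] → run B
t=16: vr[A=5120/1277 B=4593664/836435 D=1536/263 G=5120/1277 H=2958336/427795] → run A
t=17: vr[A=6144/1277 B=4593664/836435 D=1536/263 G=5120/1277 H=2958336/427795] → run G
t=18: vr[A=6144/1277 B=4593664/836435 D=1536/263 G=6144/1277 H=2958336/427795] → run A
t=19: vr[A=7168/1277 B=4593664/836435 D=1536/263 G=6144/1277 H=2958336/427795] → run G
t=20: vr[A=7168/1277 B=4593664/836435 D=1536/263 H=2958336/427795] → run B
t=21: vr[A=7168/1277 B=5901312/836435 D=1536/263 H=2958336/427795] → run A
t=22: vr[B=5901312/836435 D=1536/263 H=2958336/427795] → run D
t=23: vr[B=5901312/836435 D=2048/263 H=2958336/427795] → run H
t=24: vr[B=5901312/836435 D=2048/263] → run B
t=25: vr[B=1441792/167287 D=2048/263] → run D
t=26: vr[B=1441792/167287 D=2560/263] → run B
t=27: vr[D=2560/263] → run D
t=28: vr[D=3072/263] → run D
t=29: (idle)
t=30: (idle)
t=31: (idle)
t=32: (idle)
t=33: (idle)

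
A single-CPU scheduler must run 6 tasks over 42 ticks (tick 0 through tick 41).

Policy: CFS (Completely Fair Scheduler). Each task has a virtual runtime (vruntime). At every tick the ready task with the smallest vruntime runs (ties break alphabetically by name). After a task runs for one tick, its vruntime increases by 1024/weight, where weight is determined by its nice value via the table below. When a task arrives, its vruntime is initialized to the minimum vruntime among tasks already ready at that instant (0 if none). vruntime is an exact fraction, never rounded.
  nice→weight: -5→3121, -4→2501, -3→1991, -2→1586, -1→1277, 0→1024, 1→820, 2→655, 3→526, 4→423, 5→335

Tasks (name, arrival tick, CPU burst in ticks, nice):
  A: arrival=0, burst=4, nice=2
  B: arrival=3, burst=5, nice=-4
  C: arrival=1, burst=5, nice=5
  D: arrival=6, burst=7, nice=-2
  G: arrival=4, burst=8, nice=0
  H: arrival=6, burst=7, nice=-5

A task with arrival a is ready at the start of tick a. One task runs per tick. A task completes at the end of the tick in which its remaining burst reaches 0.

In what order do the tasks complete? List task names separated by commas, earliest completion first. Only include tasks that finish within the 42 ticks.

t=0: vr[A=0] → run A
t=1: vr[A=1024/655 C=1024/655] → run A
t=2: vr[A=2048/655 C=1024/655] → run C
t=3: vr[A=2048/655 B=2048/655 C=202752/43885] → run A
t=4: vr[A=3072/655 B=2048/655 C=202752/43885 G=2048/655] → run B
t=5: vr[A=3072/655 B=5792768/1638155 C=202752/43885 G=2048/655] → run G
t=6: vr[A=3072/655 B=5792768/1638155 C=202752/43885 D=5792768/1638155 G=2703/655 H=5792768/1638155] → run B
t=7: vr[A=3072/655 B=6463488/1638155 C=202752/43885 D=5792768/1638155 G=2703/655 H=5792768/1638155] → run D
t=8: vr[A=3072/655 B=6463488/1638155 C=202752/43885 D=89055744/21296015 G=2703/655 H=5792768/1638155] → run H
t=9: vr[A=3072/655 B=6463488/1638155 C=202752/43885 D=89055744/21296015 G=2703/655 H=19756699648/5112681755] → run H
t=10: vr[A=3072/655 B=6463488/1638155 C=202752/43885 D=89055744/21296015 G=2703/655 H=21434170368/5112681755] → run B
t=11: vr[A=3072/655 B=7134208/1638155 C=202752/43885 D=89055744/21296015 G=2703/655 H=21434170368/5112681755] → run G
t=12: vr[A=3072/655 B=7134208/1638155 C=202752/43885 D=89055744/21296015 G=3358/655 H=21434170368/5112681755] → run D
t=13: vr[A=3072/655 B=7134208/1638155 C=202752/43885 D=102805504/21296015 G=3358/655 H=21434170368/5112681755] → run H
t=14: vr[A=3072/655 B=7134208/1638155 C=202752/43885 D=102805504/21296015 G=3358/655 H=23111641088/5112681755] → run B
t=15: vr[A=3072/655 B=7804928/1638155 C=202752/43885 D=102805504/21296015 G=3358/655 H=23111641088/5112681755] → run H
t=16: vr[A=3072/655 B=7804928/1638155 C=202752/43885 D=102805504/21296015 G=3358/655 H=24789111808/5112681755] → run C
t=17: vr[A=3072/655 B=7804928/1638155 C=336896/43885 D=102805504/21296015 G=3358/655 H=24789111808/5112681755] → run A
t=18: vr[B=7804928/1638155 C=336896/43885 D=102805504/21296015 G=3358/655 H=24789111808/5112681755] → run B
t=19: vr[C=336896/43885 D=102805504/21296015 G=3358/655 H=24789111808/5112681755] → run D
t=20: vr[C=336896/43885 D=116555264/21296015 G=3358/655 H=24789111808/5112681755] → run H
t=21: vr[C=336896/43885 D=116555264/21296015 G=3358/655 H=26466582528/5112681755] → run G
t=22: vr[C=336896/43885 D=116555264/21296015 G=4013/655 H=26466582528/5112681755] → run H
t=23: vr[C=336896/43885 D=116555264/21296015 G=4013/655 H=28144053248/5112681755] → run D
t=24: vr[C=336896/43885 D=130305024/21296015 G=4013/655 H=28144053248/5112681755] → run H
t=25: vr[C=336896/43885 D=130305024/21296015 G=4013/655] → run D
t=26: vr[C=336896/43885 D=144054784/21296015 G=4013/655] → run G
t=27: vr[C=336896/43885 D=144054784/21296015 G=4668/655] → run D
t=28: vr[C=336896/43885 D=157804544/21296015 G=4668/655] → run G
t=29: vr[C=336896/43885 D=157804544/21296015 G=5323/655] → run D
t=30: vr[C=336896/43885 G=5323/655] → run C
t=31: vr[C=94208/8777 G=5323/655] → run G
t=32: vr[C=94208/8777 G=5978/655] → run G
t=33: vr[C=94208/8777 G=6633/655] → run G
t=34: vr[C=94208/8777] → run C
t=35: vr[C=605184/43885] → run C
t=36: (idle)
t=37: (idle)
t=38: (idle)
t=39: (idle)
t=40: (idle)
t=41: (idle)

completion order = A, B, H, D, G, C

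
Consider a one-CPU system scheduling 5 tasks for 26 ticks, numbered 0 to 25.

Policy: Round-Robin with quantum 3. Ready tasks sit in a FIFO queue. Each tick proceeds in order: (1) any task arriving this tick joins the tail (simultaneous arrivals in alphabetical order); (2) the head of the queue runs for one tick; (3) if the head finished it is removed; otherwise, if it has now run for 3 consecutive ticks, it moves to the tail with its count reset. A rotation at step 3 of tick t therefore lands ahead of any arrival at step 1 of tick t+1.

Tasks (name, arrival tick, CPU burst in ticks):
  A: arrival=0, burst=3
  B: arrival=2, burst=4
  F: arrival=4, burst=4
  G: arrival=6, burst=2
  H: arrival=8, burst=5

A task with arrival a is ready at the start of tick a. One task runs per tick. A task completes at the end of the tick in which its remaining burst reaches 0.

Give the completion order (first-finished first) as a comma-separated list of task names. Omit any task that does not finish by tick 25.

completion order = A, B, G, F, H

t=0: queue=[A] q_used=0 → run A
t=1: queue=[A] q_used=1 → run A
t=2: queue=[A,B] q_used=2 → run A
t=3: queue=[B] q_used=0 → run B
t=4: queue=[B,F] q_used=1 → run B
t=5: queue=[B,F] q_used=2 → run B
t=6: queue=[F,B,G] q_used=0 → run F
t=7: queue=[F,B,G] q_used=1 → run F
t=8: queue=[F,B,G,H] q_used=2 → run F
t=9: queue=[B,G,H,F] q_used=0 → run B
t=10: queue=[G,H,F] q_used=0 → run G
t=11: queue=[G,H,F] q_used=1 → run G
t=12: queue=[H,F] q_used=0 → run H
t=13: queue=[H,F] q_used=1 → run H
t=14: queue=[H,F] q_used=2 → run H
t=15: queue=[F,H] q_used=0 → run F
t=16: queue=[H] q_used=0 → run H
t=17: queue=[H] q_used=1 → run H
t=18: (idle)
t=19: (idle)
t=20: (idle)
t=21: (idle)
t=22: (idle)
t=23: (idle)
t=24: (idle)
t=25: (idle)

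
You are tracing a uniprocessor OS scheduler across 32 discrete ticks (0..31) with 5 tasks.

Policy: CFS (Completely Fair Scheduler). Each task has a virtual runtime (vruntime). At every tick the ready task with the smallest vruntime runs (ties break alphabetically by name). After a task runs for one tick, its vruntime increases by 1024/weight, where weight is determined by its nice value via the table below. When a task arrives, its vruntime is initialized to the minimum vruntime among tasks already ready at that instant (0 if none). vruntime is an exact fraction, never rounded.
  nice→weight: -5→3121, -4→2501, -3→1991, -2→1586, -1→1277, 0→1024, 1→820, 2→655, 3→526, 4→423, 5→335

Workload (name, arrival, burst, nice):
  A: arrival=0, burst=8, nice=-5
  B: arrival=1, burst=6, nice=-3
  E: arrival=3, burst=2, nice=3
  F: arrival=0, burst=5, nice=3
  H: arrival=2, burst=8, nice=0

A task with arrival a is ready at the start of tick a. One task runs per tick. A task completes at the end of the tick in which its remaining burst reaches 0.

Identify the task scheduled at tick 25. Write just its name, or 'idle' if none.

running at tick 25 = F

t=0: vr[A=0 F=0] → run A
t=1: vr[A=1024/3121 B=0 F=0] → run B
t=2: vr[A=1024/3121 B=1024/1991 F=0 H=0] → run F
t=3: vr[A=1024/3121 B=1024/1991 E=0 F=512/263 H=0] → run E
t=4: vr[A=1024/3121 B=1024/1991 E=512/263 F=512/263 H=0] → run H
t=5: vr[A=1024/3121 B=1024/1991 E=512/263 F=512/263 H=1] → run A
t=6: vr[A=2048/3121 B=1024/1991 E=512/263 F=512/263 H=1] → run B
t=7: vr[A=2048/3121 B=2048/1991 E=512/263 F=512/263 H=1] → run A
t=8: vr[A=3072/3121 B=2048/1991 E=512/263 F=512/263 H=1] → run A
t=9: vr[A=4096/3121 B=2048/1991 E=512/263 F=512/263 H=1] → run H
t=10: vr[A=4096/3121 B=2048/1991 E=512/263 F=512/263 H=2] → run B
t=11: vr[A=4096/3121 B=3072/1991 E=512/263 F=512/263 H=2] → run A
t=12: vr[A=5120/3121 B=3072/1991 E=512/263 F=512/263 H=2] → run B
t=13: vr[A=5120/3121 B=4096/1991 E=512/263 F=512/263 H=2] → run A
t=14: vr[A=6144/3121 B=4096/1991 E=512/263 F=512/263 H=2] → run E
t=15: vr[A=6144/3121 B=4096/1991 F=512/263 H=2] → run F
t=16: vr[A=6144/3121 B=4096/1991 F=1024/263 H=2] → run A
t=17: vr[A=7168/3121 B=4096/1991 F=1024/263 H=2] → run H
t=18: vr[A=7168/3121 B=4096/1991 F=1024/263 H=3] → run B
t=19: vr[A=7168/3121 B=5120/1991 F=1024/263 H=3] → run A
t=20: vr[B=5120/1991 F=1024/263 H=3] → run B
t=21: vr[F=1024/263 H=3] → run H
t=22: vr[F=1024/263 H=4] → run F
t=23: vr[F=1536/263 H=4] → run H
t=24: vr[F=1536/263 H=5] → run H
t=25: vr[F=1536/263 H=6] → run F
t=26: vr[F=2048/263 H=6] → run H
t=27: vr[F=2048/263 H=7] → run H
t=28: vr[F=2048/263] → run F
t=29: (idle)
t=30: (idle)
t=31: (idle)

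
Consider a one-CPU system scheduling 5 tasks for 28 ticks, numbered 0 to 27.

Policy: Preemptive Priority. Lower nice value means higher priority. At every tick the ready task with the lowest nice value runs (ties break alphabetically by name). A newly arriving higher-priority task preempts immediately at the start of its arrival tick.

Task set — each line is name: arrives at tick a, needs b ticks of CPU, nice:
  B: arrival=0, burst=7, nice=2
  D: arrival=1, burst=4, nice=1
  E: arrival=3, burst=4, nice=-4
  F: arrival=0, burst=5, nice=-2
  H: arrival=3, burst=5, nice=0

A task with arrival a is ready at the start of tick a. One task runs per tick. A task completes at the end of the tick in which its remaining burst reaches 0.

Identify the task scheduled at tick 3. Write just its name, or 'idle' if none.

running at tick 3 = E

t=0: ready={B,F} → run F
t=1: ready={B,D,F} → run F
t=2: ready={B,D,F} → run F
t=3: ready={B,D,E,F,H} → run E
t=4: ready={B,D,E,F,H} → run E
t=5: ready={B,D,E,F,H} → run E
t=6: ready={B,D,E,F,H} → run E
t=7: ready={B,D,F,H} → run F
t=8: ready={B,D,F,H} → run F
t=9: ready={B,D,H} → run H
t=10: ready={B,D,H} → run H
t=11: ready={B,D,H} → run H
t=12: ready={B,D,H} → run H
t=13: ready={B,D,H} → run H
t=14: ready={B,D} → run D
t=15: ready={B,D} → run D
t=16: ready={B,D} → run D
t=17: ready={B,D} → run D
t=18: ready={B} → run B
t=19: ready={B} → run B
t=20: ready={B} → run B
t=21: ready={B} → run B
t=22: ready={B} → run B
t=23: ready={B} → run B
t=24: ready={B} → run B
t=25: (idle)
t=26: (idle)
t=27: (idle)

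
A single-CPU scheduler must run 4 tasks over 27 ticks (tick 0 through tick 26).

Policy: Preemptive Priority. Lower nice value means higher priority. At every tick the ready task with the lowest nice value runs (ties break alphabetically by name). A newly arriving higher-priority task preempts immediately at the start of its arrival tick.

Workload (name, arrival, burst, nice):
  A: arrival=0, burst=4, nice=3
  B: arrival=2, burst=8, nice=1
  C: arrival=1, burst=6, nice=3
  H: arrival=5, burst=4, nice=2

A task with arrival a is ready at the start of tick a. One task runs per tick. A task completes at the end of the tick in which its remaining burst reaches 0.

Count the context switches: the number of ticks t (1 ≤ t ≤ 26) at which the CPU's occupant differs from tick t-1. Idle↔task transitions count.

context switches = 5

t=0: ready={A} → run A
t=1: ready={A,C} → run A
t=2: ready={A,B,C} → run B
t=3: ready={A,B,C} → run B
t=4: ready={A,B,C} → run B
t=5: ready={A,B,C,H} → run B
t=6: ready={A,B,C,H} → run B
t=7: ready={A,B,C,H} → run B
t=8: ready={A,B,C,H} → run B
t=9: ready={A,B,C,H} → run B
t=10: ready={A,C,H} → run H
t=11: ready={A,C,H} → run H
t=12: ready={A,C,H} → run H
t=13: ready={A,C,H} → run H
t=14: ready={A,C} → run A
t=15: ready={A,C} → run A
t=16: ready={C} → run C
t=17: ready={C} → run C
t=18: ready={C} → run C
t=19: ready={C} → run C
t=20: ready={C} → run C
t=21: ready={C} → run C
t=22: (idle)
t=23: (idle)
t=24: (idle)
t=25: (idle)
t=26: (idle)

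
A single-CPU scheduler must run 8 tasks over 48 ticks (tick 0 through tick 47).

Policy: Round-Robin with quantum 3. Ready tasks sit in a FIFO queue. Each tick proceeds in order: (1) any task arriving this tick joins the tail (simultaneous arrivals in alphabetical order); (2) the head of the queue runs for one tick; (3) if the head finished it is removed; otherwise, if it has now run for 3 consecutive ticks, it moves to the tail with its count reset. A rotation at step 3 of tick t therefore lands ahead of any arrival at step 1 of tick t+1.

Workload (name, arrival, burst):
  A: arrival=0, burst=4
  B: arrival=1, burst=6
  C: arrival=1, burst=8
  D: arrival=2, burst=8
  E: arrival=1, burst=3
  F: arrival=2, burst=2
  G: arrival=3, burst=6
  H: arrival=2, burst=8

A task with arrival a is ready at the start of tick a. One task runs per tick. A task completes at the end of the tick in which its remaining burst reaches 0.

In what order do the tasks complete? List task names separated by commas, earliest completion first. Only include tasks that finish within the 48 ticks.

t=0: queue=[A] q_used=0 → run A
t=1: queue=[A,B,C,E] q_used=1 → run A
t=2: queue=[A,B,C,E,D,F,H] q_used=2 → run A
t=3: queue=[B,C,E,D,F,H,A,G] q_used=0 → run B
t=4: queue=[B,C,E,D,F,H,A,G] q_used=1 → run B
t=5: queue=[B,C,E,D,F,H,A,G] q_used=2 → run B
t=6: queue=[C,E,D,F,H,A,G,B] q_used=0 → run C
t=7: queue=[C,E,D,F,H,A,G,B] q_used=1 → run C
t=8: queue=[C,E,D,F,H,A,G,B] q_used=2 → run C
t=9: queue=[E,D,F,H,A,G,B,C] q_used=0 → run E
t=10: queue=[E,D,F,H,A,G,B,C] q_used=1 → run E
t=11: queue=[E,D,F,H,A,G,B,C] q_used=2 → run E
t=12: queue=[D,F,H,A,G,B,C] q_used=0 → run D
t=13: queue=[D,F,H,A,G,B,C] q_used=1 → run D
t=14: queue=[D,F,H,A,G,B,C] q_used=2 → run D
t=15: queue=[F,H,A,G,B,C,D] q_used=0 → run F
t=16: queue=[F,H,A,G,B,C,D] q_used=1 → run F
t=17: queue=[H,A,G,B,C,D] q_used=0 → run H
t=18: queue=[H,A,G,B,C,D] q_used=1 → run H
t=19: queue=[H,A,G,B,C,D] q_used=2 → run H
t=20: queue=[A,G,B,C,D,H] q_used=0 → run A
t=21: queue=[G,B,C,D,H] q_used=0 → run G
t=22: queue=[G,B,C,D,H] q_used=1 → run G
t=23: queue=[G,B,C,D,H] q_used=2 → run G
t=24: queue=[B,C,D,H,G] q_used=0 → run B
t=25: queue=[B,C,D,H,G] q_used=1 → run B
t=26: queue=[B,C,D,H,G] q_used=2 → run B
t=27: queue=[C,D,H,G] q_used=0 → run C
t=28: queue=[C,D,H,G] q_used=1 → run C
t=29: queue=[C,D,H,G] q_used=2 → run C
t=30: queue=[D,H,G,C] q_used=0 → run D
t=31: queue=[D,H,G,C] q_used=1 → run D
t=32: queue=[D,H,G,C] q_used=2 → run D
t=33: queue=[H,G,C,D] q_used=0 → run H
t=34: queue=[H,G,C,D] q_used=1 → run H
t=35: queue=[H,G,C,D] q_used=2 → run H
t=36: queue=[G,C,D,H] q_used=0 → run G
t=37: queue=[G,C,D,H] q_used=1 → run G
t=38: queue=[G,C,D,H] q_used=2 → run G
t=39: queue=[C,D,H] q_used=0 → run C
t=40: queue=[C,D,H] q_used=1 → run C
t=41: queue=[D,H] q_used=0 → run D
t=42: queue=[D,H] q_used=1 → run D
t=43: queue=[H] q_used=0 → run H
t=44: queue=[H] q_used=1 → run H
t=45: (idle)
t=46: (idle)
t=47: (idle)

completion order = E, F, A, B, G, C, D, H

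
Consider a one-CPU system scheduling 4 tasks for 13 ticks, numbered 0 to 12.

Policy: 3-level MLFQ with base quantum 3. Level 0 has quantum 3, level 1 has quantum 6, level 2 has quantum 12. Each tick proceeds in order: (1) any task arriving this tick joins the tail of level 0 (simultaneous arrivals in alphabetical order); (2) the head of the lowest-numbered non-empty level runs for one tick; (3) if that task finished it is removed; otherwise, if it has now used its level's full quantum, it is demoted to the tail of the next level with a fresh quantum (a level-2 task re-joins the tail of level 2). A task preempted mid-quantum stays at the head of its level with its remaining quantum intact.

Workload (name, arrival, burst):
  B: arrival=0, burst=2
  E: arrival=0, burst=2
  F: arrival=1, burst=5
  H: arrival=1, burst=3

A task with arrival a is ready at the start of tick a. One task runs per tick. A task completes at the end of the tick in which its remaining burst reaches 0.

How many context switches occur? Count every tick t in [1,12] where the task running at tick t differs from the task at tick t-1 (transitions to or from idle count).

t=0: L0/L1/L2 = BE/-/- → run B
t=1: L0/L1/L2 = BEFH/-/- → run B
t=2: L0/L1/L2 = EFH/-/- → run E
t=3: L0/L1/L2 = EFH/-/- → run E
t=4: L0/L1/L2 = FH/-/- → run F
t=5: L0/L1/L2 = FH/-/- → run F
t=6: L0/L1/L2 = FH/-/- → run F
t=7: L0/L1/L2 = H/F/- → run H
t=8: L0/L1/L2 = H/F/- → run H
t=9: L0/L1/L2 = H/F/- → run H
t=10: L0/L1/L2 = -/F/- → run F
t=11: L0/L1/L2 = -/F/- → run F
t=12: (idle)

context switches = 5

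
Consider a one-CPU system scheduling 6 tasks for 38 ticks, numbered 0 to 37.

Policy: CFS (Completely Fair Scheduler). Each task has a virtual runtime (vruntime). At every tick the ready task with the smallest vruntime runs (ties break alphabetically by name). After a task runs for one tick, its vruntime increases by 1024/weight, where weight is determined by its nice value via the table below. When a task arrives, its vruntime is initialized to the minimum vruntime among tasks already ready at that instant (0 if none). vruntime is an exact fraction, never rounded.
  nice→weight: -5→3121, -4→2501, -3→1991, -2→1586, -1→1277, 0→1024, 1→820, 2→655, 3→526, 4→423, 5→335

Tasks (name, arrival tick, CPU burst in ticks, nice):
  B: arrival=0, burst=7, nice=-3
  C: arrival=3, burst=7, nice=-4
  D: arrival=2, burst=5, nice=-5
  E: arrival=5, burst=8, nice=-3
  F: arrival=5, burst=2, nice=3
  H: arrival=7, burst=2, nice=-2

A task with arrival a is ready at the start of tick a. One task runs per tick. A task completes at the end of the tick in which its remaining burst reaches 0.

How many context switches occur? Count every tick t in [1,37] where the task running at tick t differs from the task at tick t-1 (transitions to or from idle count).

t=0: vr[B=0] → run B
t=1: vr[B=1024/1991] → run B
t=2: vr[B=2048/1991 D=2048/1991] → run B
t=3: vr[B=3072/1991 C=2048/1991 D=2048/1991] → run C
t=4: vr[B=3072/1991 C=7160832/4979491 D=2048/1991] → run D
t=5: vr[B=3072/1991 C=7160832/4979491 D=8430592/6213911 E=8430592/6213911 F=8430592/6213911] → run D
t=6: vr[B=3072/1991 C=7160832/4979491 D=10469376/6213911 E=8430592/6213911 F=8430592/6213911] → run E
t=7: vr[B=3072/1991 C=7160832/4979491 D=10469376/6213911 E=11626496/6213911 F=8430592/6213911 H=8430592/6213911] → run F
t=8: vr[B=3072/1991 C=7160832/4979491 D=10469376/6213911 E=11626496/6213911 F=5398768128/1634258593 H=8430592/6213911] → run H
t=9: vr[B=3072/1991 C=7160832/4979491 D=10469376/6213911 E=11626496/6213911 F=5398768128/1634258593 H=9866981888/4927631423] → run C
t=10: vr[B=3072/1991 C=9199616/4979491 D=10469376/6213911 E=11626496/6213911 F=5398768128/1634258593 H=9866981888/4927631423] → run B
t=11: vr[B=4096/1991 C=9199616/4979491 D=10469376/6213911 E=11626496/6213911 F=5398768128/1634258593 H=9866981888/4927631423] → run D
t=12: vr[B=4096/1991 C=9199616/4979491 D=12508160/6213911 E=11626496/6213911 F=5398768128/1634258593 H=9866981888/4927631423] → run C
t=13: vr[B=4096/1991 C=11238400/4979491 D=12508160/6213911 E=11626496/6213911 F=5398768128/1634258593 H=9866981888/4927631423] → run E
t=14: vr[B=4096/1991 C=11238400/4979491 D=12508160/6213911 E=14822400/6213911 F=5398768128/1634258593 H=9866981888/4927631423] → run H
t=15: vr[B=4096/1991 C=11238400/4979491 D=12508160/6213911 E=14822400/6213911 F=5398768128/1634258593] → run D
t=16: vr[B=4096/1991 C=11238400/4979491 D=14546944/6213911 E=14822400/6213911 F=5398768128/1634258593] → run B
t=17: vr[B=5120/1991 C=11238400/4979491 D=14546944/6213911 E=14822400/6213911 F=5398768128/1634258593] → run C
t=18: vr[B=5120/1991 C=13277184/4979491 D=14546944/6213911 E=14822400/6213911 F=5398768128/1634258593] → run D
t=19: vr[B=5120/1991 C=13277184/4979491 E=14822400/6213911 F=5398768128/1634258593] → run E
t=20: vr[B=5120/1991 C=13277184/4979491 E=18018304/6213911 F=5398768128/1634258593] → run B
t=21: vr[B=6144/1991 C=13277184/4979491 E=18018304/6213911 F=5398768128/1634258593] → run C
t=22: vr[B=6144/1991 C=15315968/4979491 E=18018304/6213911 F=5398768128/1634258593] → run E
t=23: vr[B=6144/1991 C=15315968/4979491 E=21214208/6213911 F=5398768128/1634258593] → run C
t=24: vr[B=6144/1991 C=17354752/4979491 E=21214208/6213911 F=5398768128/1634258593] → run B
t=25: vr[C=17354752/4979491 E=21214208/6213911 F=5398768128/1634258593] → run F
t=26: vr[C=17354752/4979491 E=21214208/6213911] → run E
t=27: vr[C=17354752/4979491 E=24410112/6213911] → run C
t=28: vr[E=24410112/6213911] → run E
t=29: vr[E=27606016/6213911] → run E
t=30: vr[E=30801920/6213911] → run E
t=31: (idle)
t=32: (idle)
t=33: (idle)
t=34: (idle)
t=35: (idle)
t=36: (idle)
t=37: (idle)

context switches = 26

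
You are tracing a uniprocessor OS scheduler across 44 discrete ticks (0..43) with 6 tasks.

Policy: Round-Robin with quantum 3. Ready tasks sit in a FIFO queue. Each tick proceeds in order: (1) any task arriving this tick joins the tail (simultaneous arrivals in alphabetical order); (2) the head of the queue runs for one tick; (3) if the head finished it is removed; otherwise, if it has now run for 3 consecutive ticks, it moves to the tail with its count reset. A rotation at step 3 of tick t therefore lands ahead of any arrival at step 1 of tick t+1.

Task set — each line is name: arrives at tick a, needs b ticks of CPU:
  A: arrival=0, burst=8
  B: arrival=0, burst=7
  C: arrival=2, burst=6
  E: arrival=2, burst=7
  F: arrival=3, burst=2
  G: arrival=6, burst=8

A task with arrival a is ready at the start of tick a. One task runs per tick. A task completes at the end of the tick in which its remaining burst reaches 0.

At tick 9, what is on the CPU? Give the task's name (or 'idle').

running at tick 9 = E

t=0: queue=[A,B] q_used=0 → run A
t=1: queue=[A,B] q_used=1 → run A
t=2: queue=[A,B,C,E] q_used=2 → run A
t=3: queue=[B,C,E,A,F] q_used=0 → run B
t=4: queue=[B,C,E,A,F] q_used=1 → run B
t=5: queue=[B,C,E,A,F] q_used=2 → run B
t=6: queue=[C,E,A,F,B,G] q_used=0 → run C
t=7: queue=[C,E,A,F,B,G] q_used=1 → run C
t=8: queue=[C,E,A,F,B,G] q_used=2 → run C
t=9: queue=[E,A,F,B,G,C] q_used=0 → run E
t=10: queue=[E,A,F,B,G,C] q_used=1 → run E
t=11: queue=[E,A,F,B,G,C] q_used=2 → run E
t=12: queue=[A,F,B,G,C,E] q_used=0 → run A
t=13: queue=[A,F,B,G,C,E] q_used=1 → run A
t=14: queue=[A,F,B,G,C,E] q_used=2 → run A
t=15: queue=[F,B,G,C,E,A] q_used=0 → run F
t=16: queue=[F,B,G,C,E,A] q_used=1 → run F
t=17: queue=[B,G,C,E,A] q_used=0 → run B
t=18: queue=[B,G,C,E,A] q_used=1 → run B
t=19: queue=[B,G,C,E,A] q_used=2 → run B
t=20: queue=[G,C,E,A,B] q_used=0 → run G
t=21: queue=[G,C,E,A,B] q_used=1 → run G
t=22: queue=[G,C,E,A,B] q_used=2 → run G
t=23: queue=[C,E,A,B,G] q_used=0 → run C
t=24: queue=[C,E,A,B,G] q_used=1 → run C
t=25: queue=[C,E,A,B,G] q_used=2 → run C
t=26: queue=[E,A,B,G] q_used=0 → run E
t=27: queue=[E,A,B,G] q_used=1 → run E
t=28: queue=[E,A,B,G] q_used=2 → run E
t=29: queue=[A,B,G,E] q_used=0 → run A
t=30: queue=[A,B,G,E] q_used=1 → run A
t=31: queue=[B,G,E] q_used=0 → run B
t=32: queue=[G,E] q_used=0 → run G
t=33: queue=[G,E] q_used=1 → run G
t=34: queue=[G,E] q_used=2 → run G
t=35: queue=[E,G] q_used=0 → run E
t=36: queue=[G] q_used=0 → run G
t=37: queue=[G] q_used=1 → run G
t=38: (idle)
t=39: (idle)
t=40: (idle)
t=41: (idle)
t=42: (idle)
t=43: (idle)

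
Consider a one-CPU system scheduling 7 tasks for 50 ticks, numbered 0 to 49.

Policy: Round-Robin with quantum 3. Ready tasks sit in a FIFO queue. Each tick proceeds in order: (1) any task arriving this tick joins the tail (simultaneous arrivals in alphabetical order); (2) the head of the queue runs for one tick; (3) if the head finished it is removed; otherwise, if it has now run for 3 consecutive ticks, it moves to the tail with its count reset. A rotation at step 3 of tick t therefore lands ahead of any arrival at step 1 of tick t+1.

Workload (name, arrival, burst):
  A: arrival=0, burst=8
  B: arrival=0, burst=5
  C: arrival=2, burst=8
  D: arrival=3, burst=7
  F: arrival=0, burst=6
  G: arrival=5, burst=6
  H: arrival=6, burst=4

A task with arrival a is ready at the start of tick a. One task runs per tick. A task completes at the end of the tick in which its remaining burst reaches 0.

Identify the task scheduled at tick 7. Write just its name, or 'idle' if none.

running at tick 7 = F

t=0: queue=[A,B,F] q_used=0 → run A
t=1: queue=[A,B,F] q_used=1 → run A
t=2: queue=[A,B,F,C] q_used=2 → run A
t=3: queue=[B,F,C,A,D] q_used=0 → run B
t=4: queue=[B,F,C,A,D] q_used=1 → run B
t=5: queue=[B,F,C,A,D,G] q_used=2 → run B
t=6: queue=[F,C,A,D,G,B,H] q_used=0 → run F
t=7: queue=[F,C,A,D,G,B,H] q_used=1 → run F
t=8: queue=[F,C,A,D,G,B,H] q_used=2 → run F
t=9: queue=[C,A,D,G,B,H,F] q_used=0 → run C
t=10: queue=[C,A,D,G,B,H,F] q_used=1 → run C
t=11: queue=[C,A,D,G,B,H,F] q_used=2 → run C
t=12: queue=[A,D,G,B,H,F,C] q_used=0 → run A
t=13: queue=[A,D,G,B,H,F,C] q_used=1 → run A
t=14: queue=[A,D,G,B,H,F,C] q_used=2 → run A
t=15: queue=[D,G,B,H,F,C,A] q_used=0 → run D
t=16: queue=[D,G,B,H,F,C,A] q_used=1 → run D
t=17: queue=[D,G,B,H,F,C,A] q_used=2 → run D
t=18: queue=[G,B,H,F,C,A,D] q_used=0 → run G
t=19: queue=[G,B,H,F,C,A,D] q_used=1 → run G
t=20: queue=[G,B,H,F,C,A,D] q_used=2 → run G
t=21: queue=[B,H,F,C,A,D,G] q_used=0 → run B
t=22: queue=[B,H,F,C,A,D,G] q_used=1 → run B
t=23: queue=[H,F,C,A,D,G] q_used=0 → run H
t=24: queue=[H,F,C,A,D,G] q_used=1 → run H
t=25: queue=[H,F,C,A,D,G] q_used=2 → run H
t=26: queue=[F,C,A,D,G,H] q_used=0 → run F
t=27: queue=[F,C,A,D,G,H] q_used=1 → run F
t=28: queue=[F,C,A,D,G,H] q_used=2 → run F
t=29: queue=[C,A,D,G,H] q_used=0 → run C
t=30: queue=[C,A,D,G,H] q_used=1 → run C
t=31: queue=[C,A,D,G,H] q_used=2 → run C
t=32: queue=[A,D,G,H,C] q_used=0 → run A
t=33: queue=[A,D,G,H,C] q_used=1 → run A
t=34: queue=[D,G,H,C] q_used=0 → run D
t=35: queue=[D,G,H,C] q_used=1 → run D
t=36: queue=[D,G,H,C] q_used=2 → run D
t=37: queue=[G,H,C,D] q_used=0 → run G
t=38: queue=[G,H,C,D] q_used=1 → run G
t=39: queue=[G,H,C,D] q_used=2 → run G
t=40: queue=[H,C,D] q_used=0 → run H
t=41: queue=[C,D] q_used=0 → run C
t=42: queue=[C,D] q_used=1 → run C
t=43: queue=[D] q_used=0 → run D
t=44: (idle)
t=45: (idle)
t=46: (idle)
t=47: (idle)
t=48: (idle)
t=49: (idle)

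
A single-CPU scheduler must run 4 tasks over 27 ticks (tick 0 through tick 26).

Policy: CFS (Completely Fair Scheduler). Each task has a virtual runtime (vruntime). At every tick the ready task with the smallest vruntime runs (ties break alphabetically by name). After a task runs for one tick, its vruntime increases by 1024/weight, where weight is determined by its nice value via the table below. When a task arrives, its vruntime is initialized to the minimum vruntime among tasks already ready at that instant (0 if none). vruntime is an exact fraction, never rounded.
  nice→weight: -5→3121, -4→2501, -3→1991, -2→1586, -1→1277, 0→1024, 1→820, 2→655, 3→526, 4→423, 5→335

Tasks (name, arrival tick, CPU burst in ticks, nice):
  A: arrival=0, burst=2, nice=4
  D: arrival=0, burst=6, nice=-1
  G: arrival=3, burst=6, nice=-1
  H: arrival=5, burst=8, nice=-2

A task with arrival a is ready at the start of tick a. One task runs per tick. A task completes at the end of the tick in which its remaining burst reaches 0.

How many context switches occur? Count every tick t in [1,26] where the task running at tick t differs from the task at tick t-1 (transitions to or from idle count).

t=0: vr[A=0 D=0] → run A
t=1: vr[A=1024/423 D=0] → run D
t=2: vr[A=1024/423 D=1024/1277] → run D
t=3: vr[A=1024/423 D=2048/1277 G=2048/1277] → run D
t=4: vr[A=1024/423 D=3072/1277 G=2048/1277] → run G
t=5: vr[A=1024/423 D=3072/1277 G=3072/1277 H=3072/1277] → run D
t=6: vr[A=1024/423 D=4096/1277 G=3072/1277 H=3072/1277] → run G
t=7: vr[A=1024/423 D=4096/1277 G=4096/1277 H=3072/1277] → run H
t=8: vr[A=1024/423 D=4096/1277 G=4096/1277 H=3089920/1012661] → run A
t=9: vr[D=4096/1277 G=4096/1277 H=3089920/1012661] → run H
t=10: vr[D=4096/1277 G=4096/1277 H=3743744/1012661] → run D
t=11: vr[D=5120/1277 G=4096/1277 H=3743744/1012661] → run G
t=12: vr[D=5120/1277 G=5120/1277 H=3743744/1012661] → run H
t=13: vr[D=5120/1277 G=5120/1277 H=4397568/1012661] → run D
t=14: vr[G=5120/1277 H=4397568/1012661] → run G
t=15: vr[G=6144/1277 H=4397568/1012661] → run H
t=16: vr[G=6144/1277 H=5051392/1012661] → run G
t=17: vr[G=7168/1277 H=5051392/1012661] → run H
t=18: vr[G=7168/1277 H=5705216/1012661] → run G
t=19: vr[H=5705216/1012661] → run H
t=20: vr[H=6359040/1012661] → run H
t=21: vr[H=7012864/1012661] → run H
t=22: (idle)
t=23: (idle)
t=24: (idle)
t=25: (idle)
t=26: (idle)

context switches = 18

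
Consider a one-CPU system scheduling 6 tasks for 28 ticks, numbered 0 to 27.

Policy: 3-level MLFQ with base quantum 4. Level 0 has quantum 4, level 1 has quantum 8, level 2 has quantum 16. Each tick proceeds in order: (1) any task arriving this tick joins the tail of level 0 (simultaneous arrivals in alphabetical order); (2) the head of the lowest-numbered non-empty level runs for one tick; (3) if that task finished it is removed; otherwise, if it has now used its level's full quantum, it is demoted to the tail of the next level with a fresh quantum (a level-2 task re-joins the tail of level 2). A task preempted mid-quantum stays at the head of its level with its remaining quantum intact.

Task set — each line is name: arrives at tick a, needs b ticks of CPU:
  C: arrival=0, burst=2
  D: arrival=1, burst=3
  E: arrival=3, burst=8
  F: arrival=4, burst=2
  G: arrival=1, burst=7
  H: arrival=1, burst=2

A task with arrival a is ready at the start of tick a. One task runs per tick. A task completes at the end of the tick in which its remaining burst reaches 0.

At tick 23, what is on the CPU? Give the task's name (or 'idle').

t=0: L0/L1/L2 = C/-/- → run C
t=1: L0/L1/L2 = CDGH/-/- → run C
t=2: L0/L1/L2 = DGH/-/- → run D
t=3: L0/L1/L2 = DGHE/-/- → run D
t=4: L0/L1/L2 = DGHEF/-/- → run D
t=5: L0/L1/L2 = GHEF/-/- → run G
t=6: L0/L1/L2 = GHEF/-/- → run G
t=7: L0/L1/L2 = GHEF/-/- → run G
t=8: L0/L1/L2 = GHEF/-/- → run G
t=9: L0/L1/L2 = HEF/G/- → run H
t=10: L0/L1/L2 = HEF/G/- → run H
t=11: L0/L1/L2 = EF/G/- → run E
t=12: L0/L1/L2 = EF/G/- → run E
t=13: L0/L1/L2 = EF/G/- → run E
t=14: L0/L1/L2 = EF/G/- → run E
t=15: L0/L1/L2 = F/GE/- → run F
t=16: L0/L1/L2 = F/GE/- → run F
t=17: L0/L1/L2 = -/GE/- → run G
t=18: L0/L1/L2 = -/GE/- → run G
t=19: L0/L1/L2 = -/GE/- → run G
t=20: L0/L1/L2 = -/E/- → run E
t=21: L0/L1/L2 = -/E/- → run E
t=22: L0/L1/L2 = -/E/- → run E
t=23: L0/L1/L2 = -/E/- → run E
t=24: (idle)
t=25: (idle)
t=26: (idle)
t=27: (idle)

running at tick 23 = E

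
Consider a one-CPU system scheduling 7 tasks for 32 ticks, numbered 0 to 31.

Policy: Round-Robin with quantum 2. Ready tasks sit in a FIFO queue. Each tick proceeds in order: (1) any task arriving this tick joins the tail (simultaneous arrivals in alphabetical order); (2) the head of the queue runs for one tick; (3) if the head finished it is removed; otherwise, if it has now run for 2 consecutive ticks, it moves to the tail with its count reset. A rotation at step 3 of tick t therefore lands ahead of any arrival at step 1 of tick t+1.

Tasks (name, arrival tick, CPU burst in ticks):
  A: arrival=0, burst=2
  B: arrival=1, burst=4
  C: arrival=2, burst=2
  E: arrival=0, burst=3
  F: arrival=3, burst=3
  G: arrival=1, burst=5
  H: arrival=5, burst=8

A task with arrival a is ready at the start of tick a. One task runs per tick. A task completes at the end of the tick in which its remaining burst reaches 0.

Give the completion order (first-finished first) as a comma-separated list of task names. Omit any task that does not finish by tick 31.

t=0: queue=[A,E] q_used=0 → run A
t=1: queue=[A,E,B,G] q_used=1 → run A
t=2: queue=[E,B,G,C] q_used=0 → run E
t=3: queue=[E,B,G,C,F] q_used=1 → run E
t=4: queue=[B,G,C,F,E] q_used=0 → run B
t=5: queue=[B,G,C,F,E,H] q_used=1 → run B
t=6: queue=[G,C,F,E,H,B] q_used=0 → run G
t=7: queue=[G,C,F,E,H,B] q_used=1 → run G
t=8: queue=[C,F,E,H,B,G] q_used=0 → run C
t=9: queue=[C,F,E,H,B,G] q_used=1 → run C
t=10: queue=[F,E,H,B,G] q_used=0 → run F
t=11: queue=[F,E,H,B,G] q_used=1 → run F
t=12: queue=[E,H,B,G,F] q_used=0 → run E
t=13: queue=[H,B,G,F] q_used=0 → run H
t=14: queue=[H,B,G,F] q_used=1 → run H
t=15: queue=[B,G,F,H] q_used=0 → run B
t=16: queue=[B,G,F,H] q_used=1 → run B
t=17: queue=[G,F,H] q_used=0 → run G
t=18: queue=[G,F,H] q_used=1 → run G
t=19: queue=[F,H,G] q_used=0 → run F
t=20: queue=[H,G] q_used=0 → run H
t=21: queue=[H,G] q_used=1 → run H
t=22: queue=[G,H] q_used=0 → run G
t=23: queue=[H] q_used=0 → run H
t=24: queue=[H] q_used=1 → run H
t=25: queue=[H] q_used=0 → run H
t=26: queue=[H] q_used=1 → run H
t=27: (idle)
t=28: (idle)
t=29: (idle)
t=30: (idle)
t=31: (idle)

completion order = A, C, E, B, F, G, H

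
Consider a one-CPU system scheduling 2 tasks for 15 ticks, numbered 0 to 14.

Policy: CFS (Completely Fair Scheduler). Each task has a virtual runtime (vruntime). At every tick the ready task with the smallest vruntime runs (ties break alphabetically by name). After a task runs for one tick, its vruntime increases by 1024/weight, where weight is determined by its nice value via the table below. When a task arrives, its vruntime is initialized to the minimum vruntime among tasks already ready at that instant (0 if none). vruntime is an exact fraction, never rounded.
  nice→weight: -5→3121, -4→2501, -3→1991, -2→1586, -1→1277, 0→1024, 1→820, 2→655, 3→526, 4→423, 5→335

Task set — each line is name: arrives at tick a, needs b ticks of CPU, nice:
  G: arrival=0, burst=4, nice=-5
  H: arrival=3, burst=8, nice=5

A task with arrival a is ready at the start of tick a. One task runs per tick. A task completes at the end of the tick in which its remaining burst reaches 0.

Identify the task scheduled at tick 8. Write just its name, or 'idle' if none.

t=0: vr[G=0] → run G
t=1: vr[G=1024/3121] → run G
t=2: vr[G=2048/3121] → run G
t=3: vr[G=3072/3121 H=3072/3121] → run G
t=4: vr[H=3072/3121] → run H
t=5: vr[H=4225024/1045535] → run H
t=6: vr[H=7420928/1045535] → run H
t=7: vr[H=10616832/1045535] → run H
t=8: vr[H=13812736/1045535] → run H
t=9: vr[H=3401728/209107] → run H
t=10: vr[H=20204544/1045535] → run H
t=11: vr[H=23400448/1045535] → run H
t=12: (idle)
t=13: (idle)
t=14: (idle)

running at tick 8 = H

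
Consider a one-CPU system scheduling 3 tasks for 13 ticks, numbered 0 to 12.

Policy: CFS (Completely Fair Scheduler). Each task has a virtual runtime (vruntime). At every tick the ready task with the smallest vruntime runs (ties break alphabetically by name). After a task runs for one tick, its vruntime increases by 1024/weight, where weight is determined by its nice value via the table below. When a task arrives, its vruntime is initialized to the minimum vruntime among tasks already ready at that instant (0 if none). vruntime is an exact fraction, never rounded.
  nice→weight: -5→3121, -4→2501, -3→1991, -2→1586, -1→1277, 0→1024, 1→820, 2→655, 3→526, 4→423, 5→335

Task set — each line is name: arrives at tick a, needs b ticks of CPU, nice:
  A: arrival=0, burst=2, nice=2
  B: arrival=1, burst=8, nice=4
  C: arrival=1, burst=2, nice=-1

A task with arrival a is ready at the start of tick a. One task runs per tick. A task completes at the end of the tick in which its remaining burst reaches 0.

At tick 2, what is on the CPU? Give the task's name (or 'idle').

running at tick 2 = B

t=0: vr[A=0] → run A
t=1: vr[A=1024/655 B=1024/655 C=1024/655] → run A
t=2: vr[B=1024/655 C=1024/655] → run B
t=3: vr[B=1103872/277065 C=1024/655] → run C
t=4: vr[B=1103872/277065 C=1978368/836435] → run C
t=5: vr[B=1103872/277065] → run B
t=6: vr[B=1774592/277065] → run B
t=7: vr[B=815104/92355] → run B
t=8: vr[B=3116032/277065] → run B
t=9: vr[B=3786752/277065] → run B
t=10: vr[B=1485824/92355] → run B
t=11: vr[B=5128192/277065] → run B
t=12: (idle)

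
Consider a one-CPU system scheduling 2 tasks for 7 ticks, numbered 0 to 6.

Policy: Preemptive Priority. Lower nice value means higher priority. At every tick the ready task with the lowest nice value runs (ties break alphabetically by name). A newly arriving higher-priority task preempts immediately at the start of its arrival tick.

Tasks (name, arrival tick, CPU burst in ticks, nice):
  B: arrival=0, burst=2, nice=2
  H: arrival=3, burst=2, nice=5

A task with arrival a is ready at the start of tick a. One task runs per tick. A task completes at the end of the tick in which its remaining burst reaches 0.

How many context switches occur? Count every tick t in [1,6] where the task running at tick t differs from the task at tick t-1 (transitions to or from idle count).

t=0: ready={B} → run B
t=1: ready={B} → run B
t=2: (idle)
t=3: ready={H} → run H
t=4: ready={H} → run H
t=5: (idle)
t=6: (idle)

context switches = 3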